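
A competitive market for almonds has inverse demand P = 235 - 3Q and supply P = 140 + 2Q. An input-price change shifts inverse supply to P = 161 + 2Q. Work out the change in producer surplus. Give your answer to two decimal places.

Initial equilibrium: Q_0 = 19, P_0 = 178; CS_0 = (1/2)(19)(57) = 541.5, PS_0 = (1/2)(19)(38) = 361.
New equilibrium: 235 - 3Q = 161 + 2Q gives Q_1 = 14.8, P_1 = 190.6; CS_1 = 328.56, PS_1 = 219.04.
Change in producer surplus = 219.04 - 361 = -141.96.

-141.96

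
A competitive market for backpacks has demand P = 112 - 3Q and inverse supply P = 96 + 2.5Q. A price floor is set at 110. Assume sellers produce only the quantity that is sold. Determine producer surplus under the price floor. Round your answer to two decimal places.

Without the control, 112 - 3Q = 96 + 2.5Q so Q* = 2.9091 and P* = 103.2727.
At P = 110, buyers demand (112 - 110)/3 = 0.6667 while sellers would supply more, so the quantity traded is 0.6667 at price 110.
The supply price at Q = 0.6667 is 97.6667. PS is the trapezoid between 110 and supply over [0, 0.6667]: (1/2)[(110 - 96) + (110 - 97.6667)](0.6667) = 8.7778.

8.78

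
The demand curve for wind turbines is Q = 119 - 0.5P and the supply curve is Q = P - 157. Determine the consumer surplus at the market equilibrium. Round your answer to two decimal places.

Rewriting demand in inverse form: P = 238 - 2Q.
Rewriting supply in inverse form: P = 157 + Q.
Equilibrium: 238 - 2Q = 157 + Q, so Q* = 27 and P* = 184.
Consumer surplus is the triangle under demand above P*: (1/2)(27)(238 - 184) = (1/2)(27)(54) = 729.

729.00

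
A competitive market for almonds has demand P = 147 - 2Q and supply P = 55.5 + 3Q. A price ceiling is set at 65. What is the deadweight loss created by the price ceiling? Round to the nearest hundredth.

Without the control, 147 - 2Q = 55.5 + 3Q so Q* = 18.3 and P* = 110.4.
At P = 65, sellers supply (65 - 55.5)/3 = 3.1667 while buyers want more, so the quantity traded is 3.1667 at price 65.
At Q = 3.1667 the demand price is 140.6667 and the supply price is 65. Deadweight loss is the triangle between the curves from 3.1667 to 18.3: (1/2)(140.6667 - 65)(18.3 - 3.1667) = 572.5444.

572.54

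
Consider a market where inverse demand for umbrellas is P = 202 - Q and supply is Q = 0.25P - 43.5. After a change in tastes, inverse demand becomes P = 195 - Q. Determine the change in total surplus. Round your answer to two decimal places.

-34.30

Rewriting supply in inverse form: P = 174 + 4Q.
Initial equilibrium: Q_0 = 5.6, P_0 = 196.4; CS_0 = (1/2)(5.6)(5.6) = 15.68, PS_0 = (1/2)(5.6)(22.4) = 62.72.
New equilibrium: 195 - Q = 174 + 4Q gives Q_1 = 4.2, P_1 = 190.8; CS_1 = 8.82, PS_1 = 35.28.
Change in total surplus = (8.82 + 35.28) - (15.68 + 62.72) = -34.3.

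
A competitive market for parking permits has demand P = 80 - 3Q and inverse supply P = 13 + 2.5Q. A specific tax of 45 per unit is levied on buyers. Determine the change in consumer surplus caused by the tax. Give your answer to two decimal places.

-198.60

Without the tax, 80 - 3Q = 13 + 2.5Q so Q* = 12.1818 and P* = 43.4545.
A tax on buyers shifts demand down by 45: (80 - 45) - 3Q = 13 + 2.5Q, so Q_t = 4. Buyers pay P_b = 68; sellers receive P_s = P_b - 45 = 23.
Consumers lose the trapezoid between P* and P_b out to Q_t plus the triangle from Q_t to Q*: change in CS = 24 - 222.595 = -198.595.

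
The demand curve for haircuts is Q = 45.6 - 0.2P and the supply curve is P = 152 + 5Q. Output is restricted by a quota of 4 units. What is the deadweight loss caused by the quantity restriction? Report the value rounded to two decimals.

Rewriting demand in inverse form: P = 228 - 5Q.
Unrestricted equilibrium: Q* = (228 - 152)/(5 + 5) = 7.6.
At Q = 4 the demand price is 228 - 5(4) = 208 and the supply price is 152 + 5(4) = 172.
Deadweight loss is the triangle between the curves from 4 to 7.6: (1/2)(208 - 172)(7.6 - 4) = 64.8.

64.80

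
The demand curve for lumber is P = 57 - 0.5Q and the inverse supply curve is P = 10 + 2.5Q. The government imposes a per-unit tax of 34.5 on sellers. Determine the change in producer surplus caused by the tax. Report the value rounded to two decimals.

Without the tax, 57 - 0.5Q = 10 + 2.5Q so Q* = 15.6667 and P* = 49.1667.
With the tax, sellers need 34.5 more per unit: 57 - 0.5Q = 10 + 2.5Q + 34.5, so Q_t = 4.1667. Buyers pay P_b = 54.9167; sellers receive P_s = P_b - 34.5 = 20.4167.
PS falls from (1/2)(15.6667)(39.1667) = 306.8056 to (1/2)(4.1667)(10.4167) = 21.7014, a change of -285.1042.

-285.10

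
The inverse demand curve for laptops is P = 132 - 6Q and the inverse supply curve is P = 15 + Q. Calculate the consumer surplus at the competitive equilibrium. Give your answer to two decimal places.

838.10

Setting demand equal to supply, 117 = 7Q, so Q* = 16.7143 and P* = 31.7143.
The demand choke price is 132, so CS = (1/2)(Q*)(132 - P*) = (1/2)(16.7143)(100.2857) = 838.102.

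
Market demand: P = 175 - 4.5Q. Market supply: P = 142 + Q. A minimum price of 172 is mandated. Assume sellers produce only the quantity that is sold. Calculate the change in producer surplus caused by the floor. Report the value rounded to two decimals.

1.78

Free-market equilibrium: 175 - 4.5Q = 142 + Q gives Q* = 6, P* = 148.
At the floor price 172, quantity demanded is (175 - 172)/4.5 = 0.6667; demand is the short side, so Q = 0.6667 trades at P = 172.
PS goes from (1/2)(6)(6) = 18 to 19.7778 (computed as (172 - 142)(0.6667) - (1/2)(1)(0.6667)^2), a change of 1.7778.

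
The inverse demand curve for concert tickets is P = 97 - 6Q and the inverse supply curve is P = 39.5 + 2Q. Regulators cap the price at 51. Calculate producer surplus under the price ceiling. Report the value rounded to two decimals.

Free-market equilibrium: 97 - 6Q = 39.5 + 2Q gives Q* = 7.1875, P* = 53.875.
At P = 51, sellers supply (51 - 39.5)/2 = 5.75 while buyers want more, so the quantity traded is 5.75 at price 51.
PS is the triangle above supply below 51: (1/2)(5.75)(51 - 39.5) = 33.0625.

33.06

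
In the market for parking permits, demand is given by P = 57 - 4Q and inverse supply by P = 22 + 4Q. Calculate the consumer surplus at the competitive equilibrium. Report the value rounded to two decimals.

Setting demand equal to supply, 35 = 8Q, so Q* = 4.375 and P* = 39.5.
Consumer surplus is the triangle under demand above P*: (1/2)(4.375)(57 - 39.5) = (1/2)(4.375)(17.5) = 38.2812.

38.28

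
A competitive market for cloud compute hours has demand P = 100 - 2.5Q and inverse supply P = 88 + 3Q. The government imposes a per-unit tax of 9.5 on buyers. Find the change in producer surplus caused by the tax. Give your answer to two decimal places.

-6.83

Pre-tax equilibrium: 100 - 2.5Q = 88 + 3Q gives Q* = 2.1818, P* = 94.5455.
With the tax, buyers' net willingness to pay falls by 9.5: (100 - 9.5) - 2.5Q = 88 + 3Q, so Q_t = 0.4545. Buyers pay P_b = 98.8636; sellers receive P_s = P_b - 9.5 = 89.3636.
Producers lose the trapezoid between P_s and P* out to Q_t plus the triangle from Q_t to Q*: change in PS = 0.3099 - 7.1405 = -6.8306.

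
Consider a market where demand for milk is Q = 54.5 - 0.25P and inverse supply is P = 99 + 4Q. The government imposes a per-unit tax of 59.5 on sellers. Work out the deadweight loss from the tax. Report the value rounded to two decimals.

Rewriting demand in inverse form: P = 218 - 4Q.
Pre-tax equilibrium: 218 - 4Q = 99 + 4Q gives Q* = 14.875, P* = 158.5.
With the tax, sellers need 59.5 more per unit: 218 - 4Q = 99 + 4Q + 59.5, so Q_t = 7.4375. Buyers pay P_b = 188.25; sellers receive P_s = P_b - 59.5 = 128.75.
Deadweight loss is the triangle between the curves from Q_t to Q*: (1/2)(14.875 - 7.4375)(59.5) = 221.2656.

221.27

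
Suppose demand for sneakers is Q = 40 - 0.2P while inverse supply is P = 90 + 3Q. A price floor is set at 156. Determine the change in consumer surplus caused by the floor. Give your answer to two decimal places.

-279.06

Rewriting demand in inverse form: P = 200 - 5Q.
Without the control, 200 - 5Q = 90 + 3Q so Q* = 13.75 and P* = 131.25.
At P = 156, buyers demand (200 - 156)/5 = 8.8 while sellers would supply more, so the quantity traded is 8.8 at price 156.
CS goes from (1/2)(13.75)(68.75) = 472.6562 to 193.6 (computed as (200 - 156)(8.8) - (1/2)(5)(8.8)^2), a change of -279.0562.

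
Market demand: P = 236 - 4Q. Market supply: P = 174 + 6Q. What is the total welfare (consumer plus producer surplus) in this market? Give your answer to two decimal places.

192.20

Equilibrium: 236 - 4Q = 174 + 6Q, so Q* = 6.2 and P* = 211.2.
Total surplus is the full triangle between the curves from 0 to Q*: (1/2)(6.2)(236 - 174) = 192.2.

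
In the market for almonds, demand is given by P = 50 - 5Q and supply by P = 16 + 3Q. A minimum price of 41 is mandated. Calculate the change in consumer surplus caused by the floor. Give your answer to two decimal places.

Free-market equilibrium: 50 - 5Q = 16 + 3Q gives Q* = 4.25, P* = 28.75.
At the floor price 41, quantity demanded is (50 - 41)/5 = 1.8; demand is the short side, so Q = 1.8 trades at P = 41.
CS goes from (1/2)(4.25)(21.25) = 45.1562 to 8.1 (computed as (50 - 41)(1.8) - (1/2)(5)(1.8)^2), a change of -37.0562.

-37.06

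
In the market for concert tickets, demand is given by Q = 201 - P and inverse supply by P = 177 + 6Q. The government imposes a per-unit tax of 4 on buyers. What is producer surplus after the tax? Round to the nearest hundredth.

Rewriting demand in inverse form: P = 201 - Q.
Pre-tax equilibrium: 201 - Q = 177 + 6Q gives Q* = 3.4286, P* = 197.5714.
A tax on buyers shifts demand down by 4: (201 - 4) - Q = 177 + 6Q, so Q_t = 2.8571. Buyers pay P_b = 198.1429; sellers receive P_s = P_b - 4 = 194.1429.
Producer surplus is the triangle above supply below P_s: (1/2)(2.8571)(194.1429 - 177) = 24.4898.

24.49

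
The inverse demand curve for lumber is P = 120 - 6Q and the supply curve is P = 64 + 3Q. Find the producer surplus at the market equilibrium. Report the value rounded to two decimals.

Setting demand equal to supply, 56 = 9Q, so Q* = 6.2222 and P* = 82.6667.
Producer surplus is the triangle above supply below P*: (1/2)(6.2222)(82.6667 - 64) = (1/2)(6.2222)(18.6667) = 58.0741.

58.07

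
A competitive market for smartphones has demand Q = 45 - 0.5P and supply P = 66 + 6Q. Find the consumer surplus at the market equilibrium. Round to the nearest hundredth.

9.00

Rewriting demand in inverse form: P = 90 - 2Q.
Setting demand equal to supply, 24 = 8Q, so Q* = 3 and P* = 84.
Consumer surplus is the triangle under demand above P*: (1/2)(3)(90 - 84) = (1/2)(3)(6) = 9.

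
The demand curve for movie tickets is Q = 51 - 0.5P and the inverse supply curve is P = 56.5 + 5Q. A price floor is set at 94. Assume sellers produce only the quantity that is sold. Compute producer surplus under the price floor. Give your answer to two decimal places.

110.00

Rewriting demand in inverse form: P = 102 - 2Q.
Without the control, 102 - 2Q = 56.5 + 5Q so Q* = 6.5 and P* = 89.
At P = 94, buyers demand (102 - 94)/2 = 4 while sellers would supply more, so the quantity traded is 4 at price 94.
The supply price at Q = 4 is 76.5. PS is the trapezoid between 94 and supply over [0, 4]: (1/2)[(94 - 56.5) + (94 - 76.5)](4) = 110.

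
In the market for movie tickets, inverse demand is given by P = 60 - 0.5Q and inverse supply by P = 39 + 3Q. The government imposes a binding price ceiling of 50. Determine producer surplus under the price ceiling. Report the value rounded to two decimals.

Free-market equilibrium: 60 - 0.5Q = 39 + 3Q gives Q* = 6, P* = 57.
At the ceiling price 50, quantity supplied is (50 - 39)/3 = 3.6667; supply is the short side, so Q = 3.6667 trades at P = 50.
PS is the triangle above supply below 50: (1/2)(3.6667)(50 - 39) = 20.1667.

20.17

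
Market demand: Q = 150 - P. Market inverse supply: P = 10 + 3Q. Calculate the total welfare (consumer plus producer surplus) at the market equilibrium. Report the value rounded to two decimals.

Rewriting demand in inverse form: P = 150 - Q.
Equilibrium: 150 - Q = 10 + 3Q, so Q* = 35 and P* = 115.
CS = (1/2)(35)(35) = 612.5 and PS = (1/2)(35)(105) = 1837.5, so total surplus = 2450.

2450.00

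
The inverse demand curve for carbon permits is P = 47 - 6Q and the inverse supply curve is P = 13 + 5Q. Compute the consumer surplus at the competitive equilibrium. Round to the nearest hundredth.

28.66

Equilibrium: 47 - 6Q = 13 + 5Q, so Q* = 3.0909 and P* = 28.4545.
Consumer surplus is the triangle under demand above P*: (1/2)(3.0909)(47 - 28.4545) = (1/2)(3.0909)(18.5455) = 28.6612.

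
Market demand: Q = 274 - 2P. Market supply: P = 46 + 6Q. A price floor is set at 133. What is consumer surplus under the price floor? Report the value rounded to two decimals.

Rewriting demand in inverse form: P = 137 - 0.5Q.
Free-market equilibrium: 137 - 0.5Q = 46 + 6Q gives Q* = 14, P* = 130.
At P = 133, buyers demand (137 - 133)/0.5 = 8 while sellers would supply more, so the quantity traded is 8 at price 133.
CS is the triangle under demand above 133: (1/2)(8)(137 - 133) = 16.

16.00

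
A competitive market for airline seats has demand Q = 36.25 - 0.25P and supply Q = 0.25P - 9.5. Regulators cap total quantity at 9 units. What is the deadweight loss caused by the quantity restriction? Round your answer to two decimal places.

Rewriting demand in inverse form: P = 145 - 4Q.
Rewriting supply in inverse form: P = 38 + 4Q.
Without the quota, 145 - 4Q = 38 + 4Q gives Q* = 13.375.
At Q = 9 the demand price is 145 - 4(9) = 109 and the supply price is 38 + 4(9) = 74.
Deadweight loss is the triangle between the curves from 9 to 13.375: (1/2)(109 - 74)(13.375 - 9) = 76.5625.

76.56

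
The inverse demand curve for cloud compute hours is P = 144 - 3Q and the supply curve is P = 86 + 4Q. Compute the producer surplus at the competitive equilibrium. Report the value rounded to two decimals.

137.31

Setting demand equal to supply, 58 = 7Q, so Q* = 8.2857 and P* = 119.1429.
Producer surplus is the triangle above supply below P*: (1/2)(8.2857)(119.1429 - 86) = (1/2)(8.2857)(33.1429) = 137.3061.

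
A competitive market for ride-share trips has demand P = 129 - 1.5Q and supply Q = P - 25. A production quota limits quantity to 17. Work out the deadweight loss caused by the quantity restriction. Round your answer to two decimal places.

Rewriting supply in inverse form: P = 25 + Q.
Without the quota, 129 - 1.5Q = 25 + Q gives Q* = 41.6.
At Q = 17 the demand price is 129 - 1.5(17) = 103.5 and the supply price is 25 + (17) = 42.
Deadweight loss is the triangle between the curves from 17 to 41.6: (1/2)(103.5 - 42)(41.6 - 17) = 756.45.

756.45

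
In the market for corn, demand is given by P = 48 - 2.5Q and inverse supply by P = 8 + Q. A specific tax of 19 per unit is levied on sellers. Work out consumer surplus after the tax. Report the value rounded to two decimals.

45.00

Without the tax, 48 - 2.5Q = 8 + Q so Q* = 11.4286 and P* = 19.4286.
With the tax, sellers need 19 more per unit: 48 - 2.5Q = 8 + Q + 19, so Q_t = 6. Buyers pay P_b = 33; sellers receive P_s = P_b - 19 = 14.
Consumer surplus is the triangle under demand above P_b: (1/2)(6)(48 - 33) = 45.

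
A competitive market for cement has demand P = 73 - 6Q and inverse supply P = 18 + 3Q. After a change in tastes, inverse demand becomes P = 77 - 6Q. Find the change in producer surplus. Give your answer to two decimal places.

Initial equilibrium: Q_0 = 6.1111, P_0 = 36.3333; CS_0 = (1/2)(6.1111)(36.6667) = 112.037, PS_0 = (1/2)(6.1111)(18.3333) = 56.0185.
New equilibrium: 77 - 6Q = 18 + 3Q gives Q_1 = 6.5556, P_1 = 37.6667; CS_1 = 128.9259, PS_1 = 64.463.
Change in producer surplus = 64.463 - 56.0185 = 8.4444.

8.44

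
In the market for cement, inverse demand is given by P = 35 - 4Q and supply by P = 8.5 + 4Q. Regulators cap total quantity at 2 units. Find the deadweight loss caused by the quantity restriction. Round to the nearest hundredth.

6.89

Unrestricted equilibrium: Q* = (35 - 8.5)/(4 + 4) = 3.3125.
At Q = 2 the demand price is 35 - 4(2) = 27 and the supply price is 8.5 + 4(2) = 16.5.
DWL = (1/2)(gap between curves at 2) x (Q* - 2) = (1/2)(10.5)(1.3125) = 6.8906.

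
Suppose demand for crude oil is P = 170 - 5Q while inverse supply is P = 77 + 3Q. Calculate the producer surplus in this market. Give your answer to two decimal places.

Setting demand equal to supply, 93 = 8Q, so Q* = 11.625 and P* = 111.875.
PS is the area between P* and the supply curve from 0 to Q*: (1/2)(11.625)(34.875) = 202.7109.

202.71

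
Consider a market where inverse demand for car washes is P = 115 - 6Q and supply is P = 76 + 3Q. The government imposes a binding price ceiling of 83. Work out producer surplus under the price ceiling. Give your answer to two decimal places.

8.17

Free-market equilibrium: 115 - 6Q = 76 + 3Q gives Q* = 4.3333, P* = 89.
At the ceiling price 83, quantity supplied is (83 - 76)/3 = 2.3333; supply is the short side, so Q = 2.3333 trades at P = 83.
PS is the triangle above supply below 83: (1/2)(2.3333)(83 - 76) = 8.1667.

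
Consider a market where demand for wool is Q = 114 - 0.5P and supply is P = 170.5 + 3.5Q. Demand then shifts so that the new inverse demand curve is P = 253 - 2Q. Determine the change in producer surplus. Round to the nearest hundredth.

Rewriting demand in inverse form: P = 228 - 2Q.
Initial equilibrium: Q_0 = 10.4545, P_0 = 207.0909; CS_0 = (1/2)(10.4545)(20.9091) = 109.2975, PS_0 = (1/2)(10.4545)(36.5909) = 191.2707.
New equilibrium: 253 - 2Q = 170.5 + 3.5Q gives Q_1 = 15, P_1 = 223; CS_1 = 225, PS_1 = 393.75.
Change in producer surplus = 393.75 - 191.2707 = 202.4793.

202.48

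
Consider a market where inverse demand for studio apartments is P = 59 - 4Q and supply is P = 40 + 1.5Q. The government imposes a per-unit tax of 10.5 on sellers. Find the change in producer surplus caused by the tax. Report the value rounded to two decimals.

Without the tax, 59 - 4Q = 40 + 1.5Q so Q* = 3.4545 and P* = 45.1818.
A tax on sellers shifts supply up by 10.5: 59 - 4Q = 40 + 1.5Q + 10.5, so Q_t = 1.5455. Buyers pay P_b = 52.8182; sellers receive P_s = P_b - 10.5 = 42.3182.
Producers lose the trapezoid between P_s and P* out to Q_t plus the triangle from Q_t to Q*: change in PS = 1.7913 - 8.9504 = -7.1591.

-7.16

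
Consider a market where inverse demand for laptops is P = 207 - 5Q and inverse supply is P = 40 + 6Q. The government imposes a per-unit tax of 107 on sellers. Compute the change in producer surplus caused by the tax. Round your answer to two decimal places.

-602.21

Pre-tax equilibrium: 207 - 5Q = 40 + 6Q gives Q* = 15.1818, P* = 131.0909.
A tax on sellers shifts supply up by 107: 207 - 5Q = 40 + 6Q + 107, so Q_t = 5.4545. Buyers pay P_b = 179.7273; sellers receive P_s = P_b - 107 = 72.7273.
PS falls from (1/2)(15.1818)(91.0909) = 691.4628 to (1/2)(5.4545)(32.7273) = 89.2562, a change of -602.2066.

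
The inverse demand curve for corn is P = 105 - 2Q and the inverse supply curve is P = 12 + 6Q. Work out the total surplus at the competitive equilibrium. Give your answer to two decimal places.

Set 105 - 2Q = 12 + 6Q, which gives 93 = 8Q, so Q* = 11.625 and P* = 105 - 2(11.625) = 81.75.
Total surplus is the full triangle between the curves from 0 to Q*: (1/2)(11.625)(105 - 12) = 540.5625.

540.56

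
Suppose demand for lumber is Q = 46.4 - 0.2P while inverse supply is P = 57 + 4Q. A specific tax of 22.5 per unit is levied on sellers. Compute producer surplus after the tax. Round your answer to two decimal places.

Rewriting demand in inverse form: P = 232 - 5Q.
Without the tax, 232 - 5Q = 57 + 4Q so Q* = 19.4444 and P* = 134.7778.
A tax on sellers shifts supply up by 22.5: 232 - 5Q = 57 + 4Q + 22.5, so Q_t = 16.9444. Buyers pay P_b = 147.2778; sellers receive P_s = P_b - 22.5 = 124.7778.
PS = (1/2)(Q_t)(P_s - 57) = (1/2)(16.9444)(67.7778) = 574.2284.

574.23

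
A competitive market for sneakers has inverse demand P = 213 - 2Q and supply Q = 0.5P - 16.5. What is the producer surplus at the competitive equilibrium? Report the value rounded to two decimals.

2025.00

Rewriting supply in inverse form: P = 33 + 2Q.
Setting demand equal to supply, 180 = 4Q, so Q* = 45 and P* = 123.
Producer surplus is the triangle above supply below P*: (1/2)(45)(123 - 33) = (1/2)(45)(90) = 2025.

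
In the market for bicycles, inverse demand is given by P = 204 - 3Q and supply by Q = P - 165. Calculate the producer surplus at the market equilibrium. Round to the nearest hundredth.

47.53

Rewriting supply in inverse form: P = 165 + Q.
Set 204 - 3Q = 165 + Q, which gives 39 = 4Q, so Q* = 9.75 and P* = 204 - 3(9.75) = 174.75.
The supply curve's price intercept is 165, so PS = (1/2)(Q*)(P* - 165) = (1/2)(9.75)(9.75) = 47.5312.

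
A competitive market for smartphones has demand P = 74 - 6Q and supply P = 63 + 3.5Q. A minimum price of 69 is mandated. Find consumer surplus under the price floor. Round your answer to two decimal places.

2.08

Without the control, 74 - 6Q = 63 + 3.5Q so Q* = 1.1579 and P* = 67.0526.
At the floor price 69, quantity demanded is (74 - 69)/6 = 0.8333; demand is the short side, so Q = 0.8333 trades at P = 69.
CS is the triangle under demand above 69: (1/2)(0.8333)(74 - 69) = 2.0833.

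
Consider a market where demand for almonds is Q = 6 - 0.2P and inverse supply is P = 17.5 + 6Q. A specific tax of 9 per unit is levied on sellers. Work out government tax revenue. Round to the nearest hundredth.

2.86

Rewriting demand in inverse form: P = 30 - 5Q.
Without the tax, 30 - 5Q = 17.5 + 6Q so Q* = 1.1364 and P* = 24.3182.
With the tax, sellers need 9 more per unit: 30 - 5Q = 17.5 + 6Q + 9, so Q_t = 0.3182. Buyers pay P_b = 28.4091; sellers receive P_s = P_b - 9 = 19.4091.
Revenue is the tax times quantity traded: 9 x 0.3182 = 2.8636.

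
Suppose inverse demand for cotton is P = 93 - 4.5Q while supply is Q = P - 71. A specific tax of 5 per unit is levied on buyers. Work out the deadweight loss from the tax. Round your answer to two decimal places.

Rewriting supply in inverse form: P = 71 + Q.
Without the tax, 93 - 4.5Q = 71 + Q so Q* = 4 and P* = 75.
With the tax, buyers' net willingness to pay falls by 5: (93 - 5) - 4.5Q = 71 + Q, so Q_t = 3.0909. Buyers pay P_b = 79.0909; sellers receive P_s = P_b - 5 = 74.0909.
The welfare triangle lost has base Q* - Q_t = 0.9091 and height t = 5, so DWL = (1/2)(0.9091)(5) = 2.2727.

2.27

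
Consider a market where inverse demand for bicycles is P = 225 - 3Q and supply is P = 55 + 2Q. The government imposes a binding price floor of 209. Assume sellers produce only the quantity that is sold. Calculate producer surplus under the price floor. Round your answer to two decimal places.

Free-market equilibrium: 225 - 3Q = 55 + 2Q gives Q* = 34, P* = 123.
At P = 209, buyers demand (225 - 209)/3 = 5.3333 while sellers would supply more, so the quantity traded is 5.3333 at price 209.
The supply price at Q = 5.3333 is 65.6667. PS is the trapezoid between 209 and supply over [0, 5.3333]: (1/2)[(209 - 55) + (209 - 65.6667)](5.3333) = 792.8889.

792.89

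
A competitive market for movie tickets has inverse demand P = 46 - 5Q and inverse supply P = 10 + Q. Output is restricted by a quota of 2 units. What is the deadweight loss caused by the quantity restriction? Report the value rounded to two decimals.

48.00

Unrestricted equilibrium: Q* = (46 - 10)/(5 + 1) = 6.
At Q = 2 the demand price is 46 - 5(2) = 36 and the supply price is 10 + (2) = 12.
DWL = (1/2)(gap between curves at 2) x (Q* - 2) = (1/2)(24)(4) = 48.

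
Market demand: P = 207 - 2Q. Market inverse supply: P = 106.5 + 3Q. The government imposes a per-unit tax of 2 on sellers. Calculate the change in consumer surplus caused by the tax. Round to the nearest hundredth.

-15.92

Pre-tax equilibrium: 207 - 2Q = 106.5 + 3Q gives Q* = 20.1, P* = 166.8.
A tax on sellers shifts supply up by 2: 207 - 2Q = 106.5 + 3Q + 2, so Q_t = 19.7. Buyers pay P_b = 167.6; sellers receive P_s = P_b - 2 = 165.6.
CS falls from (1/2)(20.1)(40.2) = 404.01 to (1/2)(19.7)(39.4) = 388.09, a change of -15.92.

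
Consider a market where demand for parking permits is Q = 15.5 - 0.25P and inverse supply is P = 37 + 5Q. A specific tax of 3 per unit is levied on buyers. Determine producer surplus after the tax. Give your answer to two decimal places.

Rewriting demand in inverse form: P = 62 - 4Q.
Without the tax, 62 - 4Q = 37 + 5Q so Q* = 2.7778 and P* = 50.8889.
With the tax, buyers' net willingness to pay falls by 3: (62 - 3) - 4Q = 37 + 5Q, so Q_t = 2.4444. Buyers pay P_b = 52.2222; sellers receive P_s = P_b - 3 = 49.2222.
Producer surplus is the triangle above supply below P_s: (1/2)(2.4444)(49.2222 - 37) = 14.9383.

14.94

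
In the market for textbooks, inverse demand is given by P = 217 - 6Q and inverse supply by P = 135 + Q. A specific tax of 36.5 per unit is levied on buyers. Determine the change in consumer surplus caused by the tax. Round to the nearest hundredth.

Without the tax, 217 - 6Q = 135 + Q so Q* = 11.7143 and P* = 146.7143.
With the tax, buyers' net willingness to pay falls by 36.5: (217 - 36.5) - 6Q = 135 + Q, so Q_t = 6.5. Buyers pay P_b = 178; sellers receive P_s = P_b - 36.5 = 141.5.
CS falls from (1/2)(11.7143)(70.2857) = 411.6735 to (1/2)(6.5)(39) = 126.75, a change of -284.9235.

-284.92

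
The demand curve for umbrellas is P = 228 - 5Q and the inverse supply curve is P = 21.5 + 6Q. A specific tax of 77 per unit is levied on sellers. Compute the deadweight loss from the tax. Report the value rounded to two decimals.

269.50

Without the tax, 228 - 5Q = 21.5 + 6Q so Q* = 18.7727 and P* = 134.1364.
A tax on sellers shifts supply up by 77: 228 - 5Q = 21.5 + 6Q + 77, so Q_t = 11.7727. Buyers pay P_b = 169.1364; sellers receive P_s = P_b - 77 = 92.1364.
The welfare triangle lost has base Q* - Q_t = 7 and height t = 77, so DWL = (1/2)(7)(77) = 269.5.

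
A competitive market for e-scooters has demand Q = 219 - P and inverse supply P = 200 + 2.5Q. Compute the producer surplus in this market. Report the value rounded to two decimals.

36.84

Rewriting demand in inverse form: P = 219 - Q.
Setting demand equal to supply, 19 = 3.5Q, so Q* = 5.4286 and P* = 213.5714.
Producer surplus is the triangle above supply below P*: (1/2)(5.4286)(213.5714 - 200) = (1/2)(5.4286)(13.5714) = 36.8367.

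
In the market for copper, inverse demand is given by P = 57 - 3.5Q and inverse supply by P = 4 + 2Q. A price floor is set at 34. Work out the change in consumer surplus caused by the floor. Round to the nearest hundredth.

-86.93

Free-market equilibrium: 57 - 3.5Q = 4 + 2Q gives Q* = 9.6364, P* = 23.2727.
At P = 34, buyers demand (57 - 34)/3.5 = 6.5714 while sellers would supply more, so the quantity traded is 6.5714 at price 34.
CS goes from (1/2)(9.6364)(33.7273) = 162.5041 to 75.5714 (computed as (57 - 34)(6.5714) - (1/2)(3.5)(6.5714)^2), a change of -86.9327.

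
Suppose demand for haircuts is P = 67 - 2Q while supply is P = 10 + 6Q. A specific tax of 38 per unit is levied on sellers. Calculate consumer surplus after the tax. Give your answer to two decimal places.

Pre-tax equilibrium: 67 - 2Q = 10 + 6Q gives Q* = 7.125, P* = 52.75.
With the tax, sellers need 38 more per unit: 67 - 2Q = 10 + 6Q + 38, so Q_t = 2.375. Buyers pay P_b = 62.25; sellers receive P_s = P_b - 38 = 24.25.
CS = (1/2)(Q_t)(67 - P_b) = (1/2)(2.375)(4.75) = 5.6406.

5.64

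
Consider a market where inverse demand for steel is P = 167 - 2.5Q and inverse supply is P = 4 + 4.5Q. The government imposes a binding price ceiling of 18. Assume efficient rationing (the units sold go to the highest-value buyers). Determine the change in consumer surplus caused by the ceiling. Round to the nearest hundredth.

-226.32

Free-market equilibrium: 167 - 2.5Q = 4 + 4.5Q gives Q* = 23.2857, P* = 108.7857.
At the ceiling price 18, quantity supplied is (18 - 4)/4.5 = 3.1111; supply is the short side, so Q = 3.1111 trades at P = 18.
CS goes from (1/2)(23.2857)(58.2143) = 677.7806 to 451.4568 (computed as (167 - 18)(3.1111) - (1/2)(2.5)(3.1111)^2), a change of -226.3238.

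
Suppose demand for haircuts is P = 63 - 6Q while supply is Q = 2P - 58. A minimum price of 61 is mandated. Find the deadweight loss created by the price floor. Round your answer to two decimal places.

Rewriting supply in inverse form: P = 29 + 0.5Q.
Without the control, 63 - 6Q = 29 + 0.5Q so Q* = 5.2308 and P* = 31.6154.
At the floor price 61, quantity demanded is (63 - 61)/6 = 0.3333; demand is the short side, so Q = 0.3333 trades at P = 61.
At Q = 0.3333 the demand price is 61 and the supply price is 29.1667. Deadweight loss is the triangle between the curves from 0.3333 to 5.2308: (1/2)(61 - 29.1667)(5.2308 - 0.3333) = 77.9509.

77.95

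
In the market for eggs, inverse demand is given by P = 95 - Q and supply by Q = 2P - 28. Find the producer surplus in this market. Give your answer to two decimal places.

Rewriting supply in inverse form: P = 14 + 0.5Q.
Setting demand equal to supply, 81 = 1.5Q, so Q* = 54 and P* = 41.
PS is the area between P* and the supply curve from 0 to Q*: (1/2)(54)(27) = 729.

729.00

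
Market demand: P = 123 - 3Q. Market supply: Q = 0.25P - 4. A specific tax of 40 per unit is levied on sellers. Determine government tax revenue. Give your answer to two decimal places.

Rewriting supply in inverse form: P = 16 + 4Q.
Pre-tax equilibrium: 123 - 3Q = 16 + 4Q gives Q* = 15.2857, P* = 77.1429.
A tax on sellers shifts supply up by 40: 123 - 3Q = 16 + 4Q + 40, so Q_t = 9.5714. Buyers pay P_b = 94.2857; sellers receive P_s = P_b - 40 = 54.2857.
Tax revenue = t x Q_t = 40 x 9.5714 = 382.8571.

382.86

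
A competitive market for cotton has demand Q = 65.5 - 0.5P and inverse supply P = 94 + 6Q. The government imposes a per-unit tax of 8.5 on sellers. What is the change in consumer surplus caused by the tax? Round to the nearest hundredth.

-8.70

Rewriting demand in inverse form: P = 131 - 2Q.
Without the tax, 131 - 2Q = 94 + 6Q so Q* = 4.625 and P* = 121.75.
With the tax, sellers need 8.5 more per unit: 131 - 2Q = 94 + 6Q + 8.5, so Q_t = 3.5625. Buyers pay P_b = 123.875; sellers receive P_s = P_b - 8.5 = 115.375.
Consumers lose the trapezoid between P* and P_b out to Q_t plus the triangle from Q_t to Q*: change in CS = 12.6914 - 21.3906 = -8.6992.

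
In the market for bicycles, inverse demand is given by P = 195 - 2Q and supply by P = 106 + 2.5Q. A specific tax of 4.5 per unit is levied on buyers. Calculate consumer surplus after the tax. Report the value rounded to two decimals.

352.60

Pre-tax equilibrium: 195 - 2Q = 106 + 2.5Q gives Q* = 19.7778, P* = 155.4444.
A tax on buyers shifts demand down by 4.5: (195 - 4.5) - 2Q = 106 + 2.5Q, so Q_t = 18.7778. Buyers pay P_b = 157.4444; sellers receive P_s = P_b - 4.5 = 152.9444.
CS = (1/2)(Q_t)(195 - P_b) = (1/2)(18.7778)(37.5556) = 352.6049.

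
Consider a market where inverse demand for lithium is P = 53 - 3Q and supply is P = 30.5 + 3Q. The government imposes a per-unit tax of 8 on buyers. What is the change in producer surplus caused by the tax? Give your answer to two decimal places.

-12.33

Pre-tax equilibrium: 53 - 3Q = 30.5 + 3Q gives Q* = 3.75, P* = 41.75.
A tax on buyers shifts demand down by 8: (53 - 8) - 3Q = 30.5 + 3Q, so Q_t = 2.4167. Buyers pay P_b = 45.75; sellers receive P_s = P_b - 8 = 37.75.
Producers lose the trapezoid between P_s and P* out to Q_t plus the triangle from Q_t to Q*: change in PS = 8.7604 - 21.0938 = -12.3333.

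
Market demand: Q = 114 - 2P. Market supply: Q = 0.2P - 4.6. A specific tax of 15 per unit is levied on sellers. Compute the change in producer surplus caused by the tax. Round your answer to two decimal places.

-65.70

Rewriting demand in inverse form: P = 57 - 0.5Q.
Rewriting supply in inverse form: P = 23 + 5Q.
Pre-tax equilibrium: 57 - 0.5Q = 23 + 5Q gives Q* = 6.1818, P* = 53.9091.
With the tax, sellers need 15 more per unit: 57 - 0.5Q = 23 + 5Q + 15, so Q_t = 3.4545. Buyers pay P_b = 55.2727; sellers receive P_s = P_b - 15 = 40.2727.
PS falls from (1/2)(6.1818)(30.9091) = 95.5372 to (1/2)(3.4545)(17.2727) = 29.8347, a change of -65.7025.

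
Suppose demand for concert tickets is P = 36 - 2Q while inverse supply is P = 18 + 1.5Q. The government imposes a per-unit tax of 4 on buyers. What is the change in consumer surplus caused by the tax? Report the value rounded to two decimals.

Without the tax, 36 - 2Q = 18 + 1.5Q so Q* = 5.1429 and P* = 25.7143.
With the tax, buyers' net willingness to pay falls by 4: (36 - 4) - 2Q = 18 + 1.5Q, so Q_t = 4. Buyers pay P_b = 28; sellers receive P_s = P_b - 4 = 24.
CS falls from (1/2)(5.1429)(10.2857) = 26.449 to (1/2)(4)(8) = 16, a change of -10.449.

-10.45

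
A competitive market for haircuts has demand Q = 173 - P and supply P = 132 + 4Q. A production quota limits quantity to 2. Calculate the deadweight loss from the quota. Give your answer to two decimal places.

96.10

Rewriting demand in inverse form: P = 173 - Q.
Unrestricted equilibrium: Q* = (173 - 132)/(1 + 4) = 8.2.
At Q = 2 the demand price is 173 - (2) = 171 and the supply price is 132 + 4(2) = 140.
Deadweight loss is the triangle between the curves from 2 to 8.2: (1/2)(171 - 140)(8.2 - 2) = 96.1.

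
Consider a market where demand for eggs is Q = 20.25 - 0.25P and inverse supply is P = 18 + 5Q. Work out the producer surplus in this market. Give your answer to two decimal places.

Rewriting demand in inverse form: P = 81 - 4Q.
Equilibrium: 81 - 4Q = 18 + 5Q, so Q* = 7 and P* = 53.
The supply curve's price intercept is 18, so PS = (1/2)(Q*)(P* - 18) = (1/2)(7)(35) = 122.5.

122.50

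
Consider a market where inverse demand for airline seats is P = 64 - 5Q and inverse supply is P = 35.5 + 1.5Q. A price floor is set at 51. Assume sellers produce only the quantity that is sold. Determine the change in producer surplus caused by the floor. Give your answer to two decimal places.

Without the control, 64 - 5Q = 35.5 + 1.5Q so Q* = 4.3846 and P* = 42.0769.
At P = 51, buyers demand (64 - 51)/5 = 2.6 while sellers would supply more, so the quantity traded is 2.6 at price 51.
PS goes from (1/2)(4.3846)(6.5769) = 14.4186 to 35.23 (computed as (51 - 35.5)(2.6) - (1/2)(1.5)(2.6)^2), a change of 20.8114.

20.81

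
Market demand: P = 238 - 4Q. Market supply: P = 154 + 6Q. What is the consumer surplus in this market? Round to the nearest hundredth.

141.12

Setting demand equal to supply, 84 = 10Q, so Q* = 8.4 and P* = 204.4.
The demand choke price is 238, so CS = (1/2)(Q*)(238 - P*) = (1/2)(8.4)(33.6) = 141.12.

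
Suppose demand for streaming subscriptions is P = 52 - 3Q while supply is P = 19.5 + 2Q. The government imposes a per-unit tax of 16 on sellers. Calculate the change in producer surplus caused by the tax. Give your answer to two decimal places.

Without the tax, 52 - 3Q = 19.5 + 2Q so Q* = 6.5 and P* = 32.5.
A tax on sellers shifts supply up by 16: 52 - 3Q = 19.5 + 2Q + 16, so Q_t = 3.3. Buyers pay P_b = 42.1; sellers receive P_s = P_b - 16 = 26.1.
Producers lose the trapezoid between P_s and P* out to Q_t plus the triangle from Q_t to Q*: change in PS = 10.89 - 42.25 = -31.36.

-31.36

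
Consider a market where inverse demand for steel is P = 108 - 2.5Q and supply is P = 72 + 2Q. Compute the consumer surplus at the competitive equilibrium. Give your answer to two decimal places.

Equilibrium: 108 - 2.5Q = 72 + 2Q, so Q* = 8 and P* = 88.
The demand choke price is 108, so CS = (1/2)(Q*)(108 - P*) = (1/2)(8)(20) = 80.

80.00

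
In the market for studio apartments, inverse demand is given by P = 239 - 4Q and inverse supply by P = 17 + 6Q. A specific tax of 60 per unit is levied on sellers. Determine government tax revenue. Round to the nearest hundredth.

972.00

Without the tax, 239 - 4Q = 17 + 6Q so Q* = 22.2 and P* = 150.2.
With the tax, sellers need 60 more per unit: 239 - 4Q = 17 + 6Q + 60, so Q_t = 16.2. Buyers pay P_b = 174.2; sellers receive P_s = P_b - 60 = 114.2.
Revenue is the tax times quantity traded: 60 x 16.2 = 972.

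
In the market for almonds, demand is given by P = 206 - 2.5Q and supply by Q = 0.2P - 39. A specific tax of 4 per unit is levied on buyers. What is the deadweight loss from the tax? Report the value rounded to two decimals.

Rewriting supply in inverse form: P = 195 + 5Q.
Without the tax, 206 - 2.5Q = 195 + 5Q so Q* = 1.4667 and P* = 202.3333.
With the tax, buyers' net willingness to pay falls by 4: (206 - 4) - 2.5Q = 195 + 5Q, so Q_t = 0.9333. Buyers pay P_b = 203.6667; sellers receive P_s = P_b - 4 = 199.6667.
Deadweight loss is the triangle between the curves from Q_t to Q*: (1/2)(1.4667 - 0.9333)(4) = 1.0667.

1.07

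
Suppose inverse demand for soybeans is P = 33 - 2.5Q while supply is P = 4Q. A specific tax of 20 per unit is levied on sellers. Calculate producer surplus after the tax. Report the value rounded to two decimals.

Without the tax, 33 - 2.5Q = 4Q so Q* = 5.0769 and P* = 20.3077.
With the tax, sellers need 20 more per unit: 33 - 2.5Q = 4Q + 20, so Q_t = 2. Buyers pay P_b = 28; sellers receive P_s = P_b - 20 = 8.
Producer surplus is the triangle above supply below P_s: (1/2)(2)(8 - 0) = 8.

8.00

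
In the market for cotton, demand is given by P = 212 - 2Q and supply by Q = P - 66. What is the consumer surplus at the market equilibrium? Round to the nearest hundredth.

Rewriting supply in inverse form: P = 66 + Q.
Setting demand equal to supply, 146 = 3Q, so Q* = 48.6667 and P* = 114.6667.
CS is the area between the demand curve and P* from 0 to Q*: (1/2)(48.6667)(97.3333) = 2368.4444.

2368.44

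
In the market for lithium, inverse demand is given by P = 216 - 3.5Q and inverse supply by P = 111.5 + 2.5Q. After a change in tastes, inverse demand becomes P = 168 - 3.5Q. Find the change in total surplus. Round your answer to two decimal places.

Initial equilibrium: Q_0 = 17.4167, P_0 = 155.0417; CS_0 = (1/2)(17.4167)(60.9583) = 530.8455, PS_0 = (1/2)(17.4167)(43.5417) = 379.1753.
New equilibrium: 168 - 3.5Q = 111.5 + 2.5Q gives Q_1 = 9.4167, P_1 = 135.0417; CS_1 = 155.1788, PS_1 = 110.842.
Change in total surplus = (155.1788 + 110.842) - (530.8455 + 379.1753) = -644.

-644.00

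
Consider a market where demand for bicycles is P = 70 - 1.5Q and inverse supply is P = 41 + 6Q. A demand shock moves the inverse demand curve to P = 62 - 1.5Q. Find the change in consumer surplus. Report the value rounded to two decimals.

-5.33

Initial equilibrium: Q_0 = 3.8667, P_0 = 64.2; CS_0 = (1/2)(3.8667)(5.8) = 11.2133, PS_0 = (1/2)(3.8667)(23.2) = 44.8533.
New equilibrium: 62 - 1.5Q = 41 + 6Q gives Q_1 = 2.8, P_1 = 57.8; CS_1 = 5.88, PS_1 = 23.52.
Change in consumer surplus = 5.88 - 11.2133 = -5.3333.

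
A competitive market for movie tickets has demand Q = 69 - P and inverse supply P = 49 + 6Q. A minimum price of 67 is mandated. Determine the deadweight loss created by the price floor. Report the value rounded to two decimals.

Rewriting demand in inverse form: P = 69 - Q.
Without the control, 69 - Q = 49 + 6Q so Q* = 2.8571 and P* = 66.1429.
At the floor price 67, quantity demanded is (69 - 67)/1 = 2; demand is the short side, so Q = 2 trades at P = 67.
The lost-trades triangle has base Q* - 2 = 0.8571 and height equal to the gap between the curves at Q = 2, which is 67 - 61 = 6. DWL = (1/2)(0.8571)(6) = 2.5714.

2.57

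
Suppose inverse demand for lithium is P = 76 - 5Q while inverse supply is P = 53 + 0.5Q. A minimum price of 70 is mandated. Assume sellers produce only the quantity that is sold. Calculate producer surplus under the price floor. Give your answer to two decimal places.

Free-market equilibrium: 76 - 5Q = 53 + 0.5Q gives Q* = 4.1818, P* = 55.0909.
At P = 70, buyers demand (76 - 70)/5 = 1.2 while sellers would supply more, so the quantity traded is 1.2 at price 70.
The supply price at Q = 1.2 is 53.6. PS is the trapezoid between 70 and supply over [0, 1.2]: (1/2)[(70 - 53) + (70 - 53.6)](1.2) = 20.04.

20.04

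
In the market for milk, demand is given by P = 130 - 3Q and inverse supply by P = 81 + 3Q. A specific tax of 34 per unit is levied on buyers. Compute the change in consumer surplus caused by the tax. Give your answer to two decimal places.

Pre-tax equilibrium: 130 - 3Q = 81 + 3Q gives Q* = 8.1667, P* = 105.5.
A tax on buyers shifts demand down by 34: (130 - 34) - 3Q = 81 + 3Q, so Q_t = 2.5. Buyers pay P_b = 122.5; sellers receive P_s = P_b - 34 = 88.5.
Consumers lose the trapezoid between P* and P_b out to Q_t plus the triangle from Q_t to Q*: change in CS = 9.375 - 100.0417 = -90.6667.

-90.67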